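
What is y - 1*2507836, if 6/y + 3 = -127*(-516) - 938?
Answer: -161983635070/64591 ≈ -2.5078e+6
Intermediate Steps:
y = 6/64591 (y = 6/(-3 + (-127*(-516) - 938)) = 6/(-3 + (65532 - 938)) = 6/(-3 + 64594) = 6/64591 ≈ 9.2892e-5)
y - 1*2507836 = 6/64591 - 1*2507836 = 6/64591 - 2507836 = -161983635070/64591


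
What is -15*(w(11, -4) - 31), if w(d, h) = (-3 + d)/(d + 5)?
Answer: 915/2 ≈ 457.50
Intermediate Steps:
w(d, h) = (-3 + d)/(5 + d)
-15*(w(11, -4) - 31) = -15*((-3 + 11)/(5 + 11) - 31) = -15*(8/16 - 31) = -15*((1/16)*8 - 31) = -15*(1/2 - 31) = -15*(-61/2) = 915/2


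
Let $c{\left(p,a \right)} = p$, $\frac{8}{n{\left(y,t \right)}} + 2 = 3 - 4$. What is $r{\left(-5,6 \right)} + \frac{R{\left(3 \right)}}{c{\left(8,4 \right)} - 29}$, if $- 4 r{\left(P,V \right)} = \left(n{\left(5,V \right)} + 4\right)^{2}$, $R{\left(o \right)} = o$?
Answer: $- \frac{37}{63} \approx -0.5873$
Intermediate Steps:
$n{\left(y,t \right)} = - \frac{8}{3}$ ($n{\left(y,t \right)} = \frac{8}{-2 + \left(3 - 4\right)} = \frac{8}{-2 - 1} = \frac{8}{-3} = 8 \left(- \frac{1}{3}\right) = - \frac{8}{3}$)
$r{\left(P,V \right)} = - \frac{4}{9}$ ($r{\left(P,V \right)} = - \frac{\left(- \frac{8}{3} + 4\right)^{2}}{4} = - \frac{\left(\frac{4}{3}\right)^{2}}{4} = \left(- \frac{1}{4}\right) \frac{16}{9} = - \frac{4}{9}$)
$r{\left(-5,6 \right)} + \frac{R{\left(3 \right)}}{c{\left(8,4 \right)} - 29} = - \frac{4}{9} + \frac{1}{8 - 29} \cdot 3 = - \frac{4}{9} + \frac{1}{-21} \cdot 3 = - \frac{4}{9} - \frac{1}{7} = - \frac{37}{63}$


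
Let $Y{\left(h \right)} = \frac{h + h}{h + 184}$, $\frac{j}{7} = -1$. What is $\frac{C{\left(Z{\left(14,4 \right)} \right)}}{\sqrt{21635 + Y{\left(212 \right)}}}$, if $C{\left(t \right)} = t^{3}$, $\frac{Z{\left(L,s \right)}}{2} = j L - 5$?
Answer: $- \frac{26225448 \sqrt{23561681}}{2141971} \approx -59431.0$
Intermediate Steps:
$j = -7$ ($j = 7 \left(-1\right) = -7$)
$Z{\left(L,s \right)} = -10 - 14 L$ ($Z{\left(L,s \right)} = 2 \left(- 7 L - 5\right) = 2 \left(-5 - 7 L\right) = -10 - 14 L$)
$Y{\left(h \right)} = \frac{2 h}{184 + h}$
$\frac{C{\left(Z{\left(14,4 \right)} \right)}}{\sqrt{21635 + Y{\left(212 \right)}}} = \frac{\left(-10 - 196\right)^{3}}{\sqrt{21635 + 2 \cdot 212 \frac{1}{184 + 212}}} = \frac{\left(-10 - 196\right)^{3}}{\sqrt{21635 + 2 \cdot 212 \cdot \frac{1}{396}}} = \frac{\left(-206\right)^{3}}{\sqrt{21635 + 2 \cdot 212 \cdot \frac{1}{396}}} = - \frac{8741816}{\sqrt{21635 + \frac{106}{99}}} = - \frac{8741816}{\sqrt{\frac{2141971}{99}}} = - \frac{8741816}{\frac{1}{33} \sqrt{23561681}} = - 8741816 \frac{3 \sqrt{23561681}}{2141971} = - \frac{26225448 \sqrt{23561681}}{2141971}$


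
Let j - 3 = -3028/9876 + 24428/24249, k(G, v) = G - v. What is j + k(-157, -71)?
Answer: -1642439528/19956927 ≈ -82.299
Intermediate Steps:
j = 73856194/19956927 (j = 3 + (-3028/9876 + 24428/24249) = 3 + (-3028*1/9876 + 24428*(1/24249)) = 3 + (-757/2469 + 24428/24249) = 3 + 13985413/19956927 = 73856194/19956927 ≈ 3.7008)
j + k(-157, -71) = 73856194/19956927 + (-157 - 1*(-71)) = 73856194/19956927 + (-157 + 71) = 73856194/19956927 - 86 = -1642439528/19956927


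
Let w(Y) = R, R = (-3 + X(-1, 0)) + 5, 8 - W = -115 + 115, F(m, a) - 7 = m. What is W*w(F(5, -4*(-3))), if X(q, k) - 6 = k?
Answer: 64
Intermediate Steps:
X(q, k) = 6 + k
F(m, a) = 7 + m
W = 8 (W = 8 - (-115 + 115) = 8 - 1*0 = 8 + 0 = 8)
R = 8 (R = (-3 + (6 + 0)) + 5 = (-3 + 6) + 5 = 3 + 5 = 8)
w(Y) = 8
W*w(F(5, -4*(-3))) = 8*8 = 64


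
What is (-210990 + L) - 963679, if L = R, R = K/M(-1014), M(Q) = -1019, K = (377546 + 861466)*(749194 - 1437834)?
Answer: 852036235969/1019 ≈ 8.3615e+8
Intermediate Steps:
K = -853233223680 (K = 1239012*(-688640) = -853233223680)
R = 853233223680/1019 (R = -853233223680/(-1019) = -853233223680*(-1/1019) = 853233223680/1019 ≈ 8.3732e+8)
L = 853233223680/1019 ≈ 8.3732e+8
(-210990 + L) - 963679 = (-210990 + 853233223680/1019) - 963679 = 853018224870/1019 - 963679 = 852036235969/1019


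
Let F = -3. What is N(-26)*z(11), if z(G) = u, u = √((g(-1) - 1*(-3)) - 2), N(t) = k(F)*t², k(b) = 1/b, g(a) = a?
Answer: 0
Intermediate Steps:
N(t) = -t²/3 (N(t) = t²/(-3) = -t²/3)
u = 0 (u = √((-1 - 1*(-3)) - 2) = √((-1 + 3) - 2) = √(2 - 2) = √0 = 0)
z(G) = 0
N(-26)*z(11) = -⅓*(-26)²*0 = -⅓*676*0 = -676/3*0 = 0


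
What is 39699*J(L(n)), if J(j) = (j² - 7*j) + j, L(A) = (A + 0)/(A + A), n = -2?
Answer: -436689/4 ≈ -1.0917e+5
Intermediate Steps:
L(A) = ½ (L(A) = A/((2*A)) = A*(1/(2*A)) = ½)
J(j) = j² - 6*j
39699*J(L(n)) = 39699*((-6 + ½)/2) = 39699*((½)*(-11/2)) = 39699*(-11/4) = -436689/4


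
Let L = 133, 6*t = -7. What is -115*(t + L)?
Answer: -90965/6 ≈ -15161.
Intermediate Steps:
t = -7/6 (t = (1/6)*(-7) = -7/6 ≈ -1.1667)
-115*(t + L) = -115*(-7/6 + 133) = -115*791/6 = -90965/6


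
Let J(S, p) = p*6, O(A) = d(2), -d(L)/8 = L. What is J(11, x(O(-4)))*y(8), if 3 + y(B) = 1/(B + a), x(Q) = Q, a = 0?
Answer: 276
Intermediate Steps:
d(L) = -8*L
O(A) = -16 (O(A) = -8*2 = -16)
J(S, p) = 6*p
y(B) = -3 + 1/B (y(B) = -3 + 1/(B + 0) = -3 + 1/B)
J(11, x(O(-4)))*y(8) = (6*(-16))*(-3 + 1/8) = -96*(-3 + 1/8) = -96*(-23/8) = 276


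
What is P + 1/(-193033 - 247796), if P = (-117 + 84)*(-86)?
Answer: 1251072701/440829 ≈ 2838.0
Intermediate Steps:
P = 2838 (P = -33*(-86) = 2838)
P + 1/(-193033 - 247796) = 2838 + 1/(-193033 - 247796) = 2838 + 1/(-440829) = 2838 - 1/440829 = 1251072701/440829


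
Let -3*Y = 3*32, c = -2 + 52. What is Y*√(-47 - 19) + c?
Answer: 50 - 32*I*√66 ≈ 50.0 - 259.97*I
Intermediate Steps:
c = 50
Y = -32 ≈ -32.000
Y*√(-47 - 19) + c = -32*√(-47 - 19) + 50 = -32*I*√66 + 50 = 50 - 32*I*√66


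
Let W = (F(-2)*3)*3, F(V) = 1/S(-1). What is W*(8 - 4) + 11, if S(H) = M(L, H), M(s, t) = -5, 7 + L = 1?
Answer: 19/5 ≈ 3.8000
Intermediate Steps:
L = -6 (L = -7 + 1 = -6)
S(H) = -5
F(V) = -⅕ (F(V) = 1/(-5) = -⅕)
W = -9/5 (W = -⅕*3*3 = -⅗*3 = -9/5 ≈ -1.8000)
W*(8 - 4) + 11 = -9*(8 - 4)/5 + 11 = -9/5*4 + 11 = -36/5 + 11 = 19/5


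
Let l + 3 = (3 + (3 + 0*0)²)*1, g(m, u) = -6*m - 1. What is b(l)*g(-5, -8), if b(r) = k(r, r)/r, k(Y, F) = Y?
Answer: 29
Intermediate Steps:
g(m, u) = -1 - 6*m
l = 9 (l = -3 + (3 + (3 + 0*0)²)*1 = -3 + (3 + (3 + 0)²)*1 = -3 + (3 + 3²)*1 = -3 + (3 + 9)*1 = -3 + 12*1 = -3 + 12 = 9)
b(r) = 1 (b(r) = r/r = 1)
b(l)*g(-5, -8) = 1*(-1 - 6*(-5)) = 1*(-1 + 30) = 1*29 = 29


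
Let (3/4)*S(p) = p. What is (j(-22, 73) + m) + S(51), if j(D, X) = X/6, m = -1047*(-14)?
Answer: 88429/6 ≈ 14738.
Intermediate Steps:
S(p) = 4*p/3
m = 14658
j(D, X) = X/6 (j(D, X) = X*(⅙) = X/6)
(j(-22, 73) + m) + S(51) = ((⅙)*73 + 14658) + (4/3)*51 = (73/6 + 14658) + 68 = 88021/6 + 68 = 88429/6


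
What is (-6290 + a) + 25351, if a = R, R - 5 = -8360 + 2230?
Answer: 12936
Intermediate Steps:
R = -6125 (R = 5 + (-8360 + 2230) = 5 - 6130 = -6125)
a = -6125
(-6290 + a) + 25351 = (-6290 - 6125) + 25351 = -12415 + 25351 = 12936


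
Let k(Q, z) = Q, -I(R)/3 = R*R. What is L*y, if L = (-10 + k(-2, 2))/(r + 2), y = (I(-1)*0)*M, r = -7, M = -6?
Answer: 0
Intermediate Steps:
I(R) = -3*R**2 (I(R) = -3*R*R = -3*R**2)
y = 0 (y = (-3*(-1)**2*0)*(-6) = (-3*1*0)*(-6) = -3*0*(-6) = 0*(-6) = 0)
L = 12/5 (L = (-10 - 2)/(-7 + 2) = -12/(-5) = -12*(-1/5) = 12/5 ≈ 2.4000)
L*y = (12/5)*0 = 0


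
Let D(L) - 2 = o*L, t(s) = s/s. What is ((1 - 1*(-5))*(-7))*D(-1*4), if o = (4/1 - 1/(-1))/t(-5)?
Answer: 756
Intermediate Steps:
t(s) = 1
o = 5 (o = (4/1 - 1/(-1))/1 = (4*1 - 1*(-1))*1 = (4 + 1)*1 = 5*1 = 5)
D(L) = 2 + 5*L
((1 - 1*(-5))*(-7))*D(-1*4) = ((1 - 1*(-5))*(-7))*(2 + 5*(-1*4)) = ((1 + 5)*(-7))*(2 + 5*(-4)) = (6*(-7))*(2 - 20) = -42*(-18) = 756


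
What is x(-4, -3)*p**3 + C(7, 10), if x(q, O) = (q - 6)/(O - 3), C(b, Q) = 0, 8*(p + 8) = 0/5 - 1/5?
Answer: -11025387/12800 ≈ -861.36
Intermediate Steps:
p = -321/40 (p = -8 + (0/5 - 1/5)/8 = -8 + (0*(1/5) - 1*1/5)/8 = -8 + (0 - 1/5)/8 = -8 + (1/8)*(-1/5) = -8 - 1/40 = -321/40 ≈ -8.0250)
x(q, O) = (-6 + q)/(-3 + O)
x(-4, -3)*p**3 + C(7, 10) = ((-6 - 4)/(-3 - 3))*(-321/40)**3 + 0 = (-10/(-6))*(-33076161/64000) + 0 = -1/6*(-10)*(-33076161/64000) + 0 = (5/3)*(-33076161/64000) + 0 = -11025387/12800 + 0 = -11025387/12800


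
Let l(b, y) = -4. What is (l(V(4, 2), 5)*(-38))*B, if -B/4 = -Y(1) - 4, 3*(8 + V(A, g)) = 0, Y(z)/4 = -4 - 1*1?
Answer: -9728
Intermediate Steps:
Y(z) = -20 (Y(z) = 4*(-4 - 1*1) = 4*(-4 - 1) = 4*(-5) = -20)
V(A, g) = -8 (V(A, g) = -8 + (⅓)*0 = -8 + 0 = -8)
B = -64 (B = -4*(-1*(-20) - 4) = -4*(20 - 4) = -4*16 = -64)
(l(V(4, 2), 5)*(-38))*B = -4*(-38)*(-64) = 152*(-64) = -9728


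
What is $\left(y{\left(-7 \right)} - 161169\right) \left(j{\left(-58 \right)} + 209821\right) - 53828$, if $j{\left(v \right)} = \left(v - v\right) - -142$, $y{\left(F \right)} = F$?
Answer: $-33841050316$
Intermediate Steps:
$j{\left(v \right)} = 142$ ($j{\left(v \right)} = 0 + 142 = 142$)
$\left(y{\left(-7 \right)} - 161169\right) \left(j{\left(-58 \right)} + 209821\right) - 53828 = \left(-7 - 161169\right) \left(142 + 209821\right) - 53828 = \left(-161176\right) 209963 - 53828 = -33840996488 - 53828 = -33841050316$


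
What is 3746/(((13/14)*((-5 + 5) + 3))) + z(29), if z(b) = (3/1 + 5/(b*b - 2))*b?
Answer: 46852898/32721 ≈ 1431.9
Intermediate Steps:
z(b) = b*(3 + 5/(-2 + b²)) (z(b) = (3*1 + 5/(b² - 2))*b = (3 + 5/(-2 + b²))*b = b*(3 + 5/(-2 + b²)))
3746/(((13/14)*((-5 + 5) + 3))) + z(29) = 3746/(((13/14)*((-5 + 5) + 3))) + (-1*29 + 3*29³)/(-2 + 29²) = 3746/((((1/14)*13)*(0 + 3))) + (-29 + 3*24389)/(-2 + 841) = 3746/(((13/14)*3)) + (-29 + 73167)/839 = 3746/(39/14) + (1/839)*73138 = 3746*(14/39) + 73138/839 = 52444/39 + 73138/839 = 46852898/32721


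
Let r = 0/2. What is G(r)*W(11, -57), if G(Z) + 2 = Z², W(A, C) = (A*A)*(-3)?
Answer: 726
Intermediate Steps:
W(A, C) = -3*A² (W(A, C) = A²*(-3) = -3*A²)
r = 0 (r = 0*(½) = 0)
G(Z) = -2 + Z²
G(r)*W(11, -57) = (-2 + 0²)*(-3*11²) = (-2 + 0)*(-3*121) = -2*(-363) = 726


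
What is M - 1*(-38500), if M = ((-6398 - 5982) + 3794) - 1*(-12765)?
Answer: 42679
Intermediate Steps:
M = 4179 (M = (-12380 + 3794) + 12765 = -8586 + 12765 = 4179)
M - 1*(-38500) = 4179 - 1*(-38500) = 4179 + 38500 = 42679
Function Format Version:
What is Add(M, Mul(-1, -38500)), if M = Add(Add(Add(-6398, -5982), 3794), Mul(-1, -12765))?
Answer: 42679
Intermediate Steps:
M = 4179 (M = Add(Add(-12380, 3794), 12765) = Add(-8586, 12765) = 4179)
Add(M, Mul(-1, -38500)) = Add(4179, Mul(-1, -38500)) = Add(4179, 38500) = 42679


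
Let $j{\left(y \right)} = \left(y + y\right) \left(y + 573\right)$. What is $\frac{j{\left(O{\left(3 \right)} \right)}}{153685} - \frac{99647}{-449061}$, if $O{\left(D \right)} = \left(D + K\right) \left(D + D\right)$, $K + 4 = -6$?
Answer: $- \frac{673666807}{9859134255} \approx -0.068329$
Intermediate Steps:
$K = -10$ ($K = -4 - 6 = -10$)
$O{\left(D \right)} = 2 D \left(-10 + D\right)$ ($O{\left(D \right)} = \left(D - 10\right) \left(D + D\right) = \left(-10 + D\right) 2 D = 2 D \left(-10 + D\right)$)
$j{\left(y \right)} = 2 y \left(573 + y\right)$
$\frac{j{\left(O{\left(3 \right)} \right)}}{153685} - \frac{99647}{-449061} = \frac{2 \cdot 2 \cdot 3 \left(-10 + 3\right) \left(573 + 2 \cdot 3 \left(-10 + 3\right)\right)}{153685} - \frac{99647}{-449061} = 2 \cdot 2 \cdot 3 \left(-7\right) \left(573 + 2 \cdot 3 \left(-7\right)\right) \frac{1}{153685} - - \frac{99647}{449061} = 2 \left(-42\right) \left(573 - 42\right) \frac{1}{153685} + \frac{99647}{449061} = 2 \left(-42\right) 531 \cdot \frac{1}{153685} + \frac{99647}{449061} = \left(-44604\right) \frac{1}{153685} + \frac{99647}{449061} = - \frac{6372}{21955} + \frac{99647}{449061} = - \frac{673666807}{9859134255}$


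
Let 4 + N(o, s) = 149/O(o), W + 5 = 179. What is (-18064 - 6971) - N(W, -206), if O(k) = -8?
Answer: -200099/8 ≈ -25012.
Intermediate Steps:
W = 174 (W = -5 + 179 = 174)
N(o, s) = -181/8 (N(o, s) = -4 + 149/(-8) = -4 + 149*(-⅛) = -4 - 149/8 = -181/8)
(-18064 - 6971) - N(W, -206) = (-18064 - 6971) - 1*(-181/8) = -25035 + 181/8 = -200099/8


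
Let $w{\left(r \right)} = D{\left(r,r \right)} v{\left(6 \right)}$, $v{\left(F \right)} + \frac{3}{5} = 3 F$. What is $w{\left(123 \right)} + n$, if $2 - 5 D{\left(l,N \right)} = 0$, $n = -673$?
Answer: $- \frac{16651}{25} \approx -666.04$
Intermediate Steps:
$D{\left(l,N \right)} = \frac{2}{5}$ ($D{\left(l,N \right)} = \frac{2}{5} - 0 = \frac{2}{5} + 0 = \frac{2}{5}$)
$v{\left(F \right)} = - \frac{3}{5} + 3 F$
$w{\left(r \right)} = \frac{174}{25}$ ($w{\left(r \right)} = \frac{2 \left(- \frac{3}{5} + 3 \cdot 6\right)}{5} = \frac{2 \left(- \frac{3}{5} + 18\right)}{5} = \frac{2}{5} \cdot \frac{87}{5} = \frac{174}{25}$)
$w{\left(123 \right)} + n = \frac{174}{25} - 673 = - \frac{16651}{25}$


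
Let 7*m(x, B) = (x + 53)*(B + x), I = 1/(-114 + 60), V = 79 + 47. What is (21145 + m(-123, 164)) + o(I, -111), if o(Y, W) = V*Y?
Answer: 62198/3 ≈ 20733.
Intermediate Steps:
V = 126
I = -1/54 (I = 1/(-54) = -1/54 ≈ -0.018519)
m(x, B) = (53 + x)*(B + x)/7 (m(x, B) = ((x + 53)*(B + x))/7 = ((53 + x)*(B + x))/7 = (53 + x)*(B + x)/7)
o(Y, W) = 126*Y
(21145 + m(-123, 164)) + o(I, -111) = (21145 + ((⅐)*(-123)² + (53/7)*164 + (53/7)*(-123) + (⅐)*164*(-123))) + 126*(-1/54) = (21145 + ((⅐)*15129 + 8692/7 - 6519/7 - 20172/7)) - 7/3 = (21145 + (15129/7 + 8692/7 - 6519/7 - 20172/7)) - 7/3 = (21145 - 410) - 7/3 = 20735 - 7/3 = 62198/3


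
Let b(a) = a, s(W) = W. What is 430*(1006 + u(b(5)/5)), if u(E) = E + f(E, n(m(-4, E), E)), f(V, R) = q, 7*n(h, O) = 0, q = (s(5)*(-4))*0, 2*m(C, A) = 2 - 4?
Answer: 433010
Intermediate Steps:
m(C, A) = -1 (m(C, A) = (2 - 4)/2 = (1/2)*(-2) = -1)
q = 0 (q = (5*(-4))*0 = -20*0 = 0)
n(h, O) = 0 (n(h, O) = (1/7)*0 = 0)
f(V, R) = 0
u(E) = E (u(E) = E + 0 = E)
430*(1006 + u(b(5)/5)) = 430*(1006 + 5/5) = 430*(1006 + 5*(1/5)) = 430*(1006 + 1) = 430*1007 = 433010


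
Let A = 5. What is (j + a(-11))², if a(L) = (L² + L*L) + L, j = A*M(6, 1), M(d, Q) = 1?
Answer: 55696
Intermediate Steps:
j = 5 (j = 5*1 = 5)
a(L) = L + 2*L² (a(L) = (L² + L²) + L = 2*L² + L = L + 2*L²)
(j + a(-11))² = (5 - 11*(1 + 2*(-11)))² = (5 - 11*(1 - 22))² = (5 - 11*(-21))² = (5 + 231)² = 236² = 55696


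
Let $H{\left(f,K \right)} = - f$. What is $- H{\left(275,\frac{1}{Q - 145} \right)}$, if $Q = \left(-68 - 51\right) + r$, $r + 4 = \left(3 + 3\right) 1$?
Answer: $275$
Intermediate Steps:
$r = 2$ ($r = -4 + \left(3 + 3\right) 1 = -4 + 6 \cdot 1 = -4 + 6 = 2$)
$Q = -117$ ($Q = \left(-68 - 51\right) + 2 = -119 + 2 = -117$)
$- H{\left(275,\frac{1}{Q - 145} \right)} = - \left(-1\right) 275 = \left(-1\right) \left(-275\right) = 275$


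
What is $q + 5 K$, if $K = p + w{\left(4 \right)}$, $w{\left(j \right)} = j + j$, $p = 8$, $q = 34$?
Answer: $114$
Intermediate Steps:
$w{\left(j \right)} = 2 j$
$K = 16$ ($K = 8 + 2 \cdot 4 = 8 + 8 = 16$)
$q + 5 K = 34 + 5 \cdot 16 = 34 + 80 = 114$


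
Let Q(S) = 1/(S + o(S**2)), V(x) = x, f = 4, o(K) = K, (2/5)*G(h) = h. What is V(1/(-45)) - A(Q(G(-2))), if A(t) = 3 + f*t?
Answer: -29/9 ≈ -3.2222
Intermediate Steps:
G(h) = 5*h/2
Q(S) = 1/(S + S**2)
A(t) = 3 + 4*t
V(1/(-45)) - A(Q(G(-2))) = 1/(-45) - (3 + 4*(1/((((5/2)*(-2)))*(1 + (5/2)*(-2))))) = -1/45 - (3 + 4*(1/((-5)*(1 - 5)))) = -1/45 - (3 + 4*(-1/5/(-4))) = -1/45 - (3 + 4*(-1/5*(-1/4))) = -1/45 - (3 + 4*(1/20)) = -1/45 - (3 + 1/5) = -1/45 - 1*16/5 = -1/45 - 16/5 = -29/9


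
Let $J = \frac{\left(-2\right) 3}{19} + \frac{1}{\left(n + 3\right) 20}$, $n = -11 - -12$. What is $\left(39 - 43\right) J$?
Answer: $\frac{461}{380} \approx 1.2132$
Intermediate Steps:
$n = 1$ ($n = -11 + 12 = 1$)
$J = - \frac{461}{1520}$ ($J = \frac{\left(-2\right) 3}{19} + \frac{1}{\left(1 + 3\right) 20} = \left(-6\right) \frac{1}{19} + \frac{1}{4} \cdot \frac{1}{20} = - \frac{6}{19} + \frac{1}{4} \cdot \frac{1}{20} = - \frac{6}{19} + \frac{1}{80} = - \frac{461}{1520} \approx -0.30329$)
$\left(39 - 43\right) J = \left(39 - 43\right) \left(- \frac{461}{1520}\right) = \left(-4\right) \left(- \frac{461}{1520}\right) = \frac{461}{380}$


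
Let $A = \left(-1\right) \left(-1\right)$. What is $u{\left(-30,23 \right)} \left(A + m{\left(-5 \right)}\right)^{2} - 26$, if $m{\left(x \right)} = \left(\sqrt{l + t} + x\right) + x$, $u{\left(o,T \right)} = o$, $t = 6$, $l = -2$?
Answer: $-1496$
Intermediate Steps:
$A = 1$
$m{\left(x \right)} = 2 + 2 x$ ($m{\left(x \right)} = \left(\sqrt{-2 + 6} + x\right) + x = \left(\sqrt{4} + x\right) + x = \left(2 + x\right) + x = 2 + 2 x$)
$u{\left(-30,23 \right)} \left(A + m{\left(-5 \right)}\right)^{2} - 26 = - 30 \left(1 + \left(2 + 2 \left(-5\right)\right)\right)^{2} - 26 = - 30 \left(1 + \left(2 - 10\right)\right)^{2} - 26 = - 30 \left(1 - 8\right)^{2} - 26 = - 30 \left(-7\right)^{2} - 26 = \left(-30\right) 49 - 26 = -1470 - 26 = -1496$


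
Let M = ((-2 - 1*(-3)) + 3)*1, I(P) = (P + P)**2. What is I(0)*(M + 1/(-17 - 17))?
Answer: 0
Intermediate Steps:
I(P) = 4*P**2 (I(P) = (2*P)**2 = 4*P**2)
M = 4 (M = ((-2 + 3) + 3)*1 = (1 + 3)*1 = 4*1 = 4)
I(0)*(M + 1/(-17 - 17)) = (4*0**2)*(4 + 1/(-17 - 17)) = (4*0)*(4 + 1/(-34)) = 0*(4 - 1/34) = 0*(135/34) = 0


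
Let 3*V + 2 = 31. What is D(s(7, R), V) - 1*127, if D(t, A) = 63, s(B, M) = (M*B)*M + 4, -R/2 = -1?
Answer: -64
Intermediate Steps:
V = 29/3 (V = -⅔ + (⅓)*31 = -⅔ + 31/3 = 29/3 ≈ 9.6667)
R = 2 (R = -2*(-1) = 2)
s(B, M) = 4 + B*M² (s(B, M) = (B*M)*M + 4 = B*M² + 4 = 4 + B*M²)
D(s(7, R), V) - 1*127 = 63 - 1*127 = 63 - 127 = -64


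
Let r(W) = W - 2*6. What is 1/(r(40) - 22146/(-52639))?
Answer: 52639/1496038 ≈ 0.035186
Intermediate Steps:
r(W) = -12 + W (r(W) = W - 12 = -12 + W)
1/(r(40) - 22146/(-52639)) = 1/((-12 + 40) - 22146/(-52639)) = 1/(28 - 22146*(-1/52639)) = 1/(28 + 22146/52639) = 1/(1496038/52639) = 52639/1496038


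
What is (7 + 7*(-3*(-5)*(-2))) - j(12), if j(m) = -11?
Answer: -192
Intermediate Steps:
(7 + 7*(-3*(-5)*(-2))) - j(12) = (7 + 7*(-3*(-5)*(-2))) - 1*(-11) = (7 + 7*(15*(-2))) + 11 = (7 + 7*(-30)) + 11 = (7 - 210) + 11 = -203 + 11 = -192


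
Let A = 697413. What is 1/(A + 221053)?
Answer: 1/918466 ≈ 1.0888e-6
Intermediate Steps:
1/(A + 221053) = 1/(697413 + 221053) = 1/918466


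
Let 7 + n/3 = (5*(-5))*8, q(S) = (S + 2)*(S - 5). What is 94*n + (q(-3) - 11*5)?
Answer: -58421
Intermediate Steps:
q(S) = (-5 + S)*(2 + S) (q(S) = (2 + S)*(-5 + S) = (-5 + S)*(2 + S))
n = -621 (n = -21 + 3*((5*(-5))*8) = -21 + 3*(-25*8) = -21 + 3*(-200) = -21 - 600 = -621)
94*n + (q(-3) - 11*5) = 94*(-621) + ((-10 + (-3)**2 - 3*(-3)) - 11*5) = -58374 + ((-10 + 9 + 9) - 55) = -58374 + (8 - 55) = -58374 - 47 = -58421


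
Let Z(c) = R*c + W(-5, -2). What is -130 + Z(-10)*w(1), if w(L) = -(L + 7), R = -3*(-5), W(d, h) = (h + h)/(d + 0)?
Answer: 5318/5 ≈ 1063.6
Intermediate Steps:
W(d, h) = 2*h/d (W(d, h) = (2*h)/d = 2*h/d)
R = 15
w(L) = -7 - L (w(L) = -(7 + L) = -7 - L)
Z(c) = 4/5 + 15*c (Z(c) = 15*c + 2*(-2)/(-5) = 15*c + 2*(-2)*(-1/5) = 15*c + 4/5 = 4/5 + 15*c)
-130 + Z(-10)*w(1) = -130 + (4/5 + 15*(-10))*(-7 - 1*1) = -130 + (4/5 - 150)*(-7 - 1) = -130 - 746/5*(-8) = -130 + 5968/5 = 5318/5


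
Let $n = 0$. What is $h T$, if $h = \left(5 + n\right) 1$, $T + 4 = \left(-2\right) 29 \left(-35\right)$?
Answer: $10130$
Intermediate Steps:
$T = 2026$ ($T = -4 + \left(-2\right) 29 \left(-35\right) = -4 - -2030 = -4 + 2030 = 2026$)
$h = 5$ ($h = \left(5 + 0\right) 1 = 5 \cdot 1 = 5$)
$h T = 5 \cdot 2026 = 10130$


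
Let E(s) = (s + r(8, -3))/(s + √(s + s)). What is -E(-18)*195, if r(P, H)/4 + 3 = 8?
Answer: 39/2 + 13*I/2 ≈ 19.5 + 6.5*I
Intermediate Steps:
r(P, H) = 20 (r(P, H) = -12 + 4*8 = -12 + 32 = 20)
E(s) = (20 + s)/(s + √2*√s) (E(s) = (s + 20)/(s + √(s + s)) = (20 + s)/(s + √(2*s)) = (20 + s)/(s + √2*√s))
-E(-18)*195 = -(20 - 18)/(-18 + √2*√(-18))*195 = -2/(-18 + √2*(3*I*√2))*195 = -2/(-18 + 6*I)*195 = -((-18 - 6*I)/360)*2*195 = -(-18 - 6*I)/180*195 = -13*(-18 - 6*I)/12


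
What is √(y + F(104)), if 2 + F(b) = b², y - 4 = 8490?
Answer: 2*√4827 ≈ 138.95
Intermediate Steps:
y = 8494 (y = 4 + 8490 = 8494)
F(b) = -2 + b²
√(y + F(104)) = √(8494 + (-2 + 104²)) = √(8494 + (-2 + 10816)) = √(8494 + 10814) = √19308 = 2*√4827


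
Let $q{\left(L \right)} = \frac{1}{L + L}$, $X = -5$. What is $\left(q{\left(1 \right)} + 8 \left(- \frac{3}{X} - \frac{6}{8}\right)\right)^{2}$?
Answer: $\frac{49}{100} \approx 0.49$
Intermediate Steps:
$q{\left(L \right)} = \frac{1}{2 L}$
$\left(q{\left(1 \right)} + 8 \left(- \frac{3}{X} - \frac{6}{8}\right)\right)^{2} = \left(\frac{1}{2 \cdot 1} + 8 \left(- \frac{3}{-5} - \frac{6}{8}\right)\right)^{2} = \left(\frac{1}{2} \cdot 1 + 8 \left(\left(-3\right) \left(- \frac{1}{5}\right) - \frac{3}{4}\right)\right)^{2} = \left(\frac{1}{2} + 8 \left(\frac{3}{5} - \frac{3}{4}\right)\right)^{2} = \left(\frac{1}{2} + 8 \left(- \frac{3}{20}\right)\right)^{2} = \left(\frac{1}{2} - \frac{6}{5}\right)^{2} = \left(- \frac{7}{10}\right)^{2} = \frac{49}{100}$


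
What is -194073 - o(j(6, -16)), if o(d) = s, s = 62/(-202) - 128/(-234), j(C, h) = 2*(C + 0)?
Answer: -2293363478/11817 ≈ -1.9407e+5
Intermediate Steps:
j(C, h) = 2*C
s = 2837/11817 (s = 62*(-1/202) - 128*(-1/234) = -31/101 + 64/117 = 2837/11817 ≈ 0.24008)
o(d) = 2837/11817
-194073 - o(j(6, -16)) = -194073 - 1*2837/11817 = -194073 - 2837/11817 = -2293363478/11817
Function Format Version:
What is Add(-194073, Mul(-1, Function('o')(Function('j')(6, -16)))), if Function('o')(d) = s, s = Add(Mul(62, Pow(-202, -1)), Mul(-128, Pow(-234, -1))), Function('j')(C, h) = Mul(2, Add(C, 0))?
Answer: Rational(-2293363478, 11817) ≈ -1.9407e+5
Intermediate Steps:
Function('j')(C, h) = Mul(2, C)
s = Rational(2837, 11817) (s = Add(Mul(62, Rational(-1, 202)), Mul(-128, Rational(-1, 234))) = Add(Rational(-31, 101), Rational(64, 117)) = Rational(2837, 11817) ≈ 0.24008)
Function('o')(d) = Rational(2837, 11817)
Add(-194073, Mul(-1, Function('o')(Function('j')(6, -16)))) = Add(-194073, Mul(-1, Rational(2837, 11817))) = Add(-194073, Rational(-2837, 11817)) = Rational(-2293363478, 11817)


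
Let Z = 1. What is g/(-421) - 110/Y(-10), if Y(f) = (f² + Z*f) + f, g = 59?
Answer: -5103/3368 ≈ -1.5151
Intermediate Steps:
Y(f) = f² + 2*f (Y(f) = (f² + 1*f) + f = (f² + f) + f = (f + f²) + f = f² + 2*f)
g/(-421) - 110/Y(-10) = 59/(-421) - 110*(-1/(10*(2 - 10))) = 59*(-1/421) - 110/((-10*(-8))) = -59/421 - 110/80 = -59/421 - 110*1/80 = -59/421 - 11/8 = -5103/3368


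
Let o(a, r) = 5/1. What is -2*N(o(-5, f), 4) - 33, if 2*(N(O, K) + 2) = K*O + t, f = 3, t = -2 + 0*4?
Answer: -47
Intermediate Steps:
t = -2 (t = -2 + 0 = -2)
o(a, r) = 5 (o(a, r) = 5*1 = 5)
N(O, K) = -3 + K*O/2 (N(O, K) = -2 + (K*O - 2)/2 = -2 + (-2 + K*O)/2 = -2 + (-1 + K*O/2) = -3 + K*O/2)
-2*N(o(-5, f), 4) - 33 = -2*(-3 + (1/2)*4*5) - 33 = -2*(-3 + 10) - 33 = -2*7 - 33 = -14 - 33 = -47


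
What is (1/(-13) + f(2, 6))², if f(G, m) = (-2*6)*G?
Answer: 97969/169 ≈ 579.70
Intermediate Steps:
f(G, m) = -12*G
(1/(-13) + f(2, 6))² = (1/(-13) - 12*2)² = (-1/13 - 24)² = (-313/13)² = 97969/169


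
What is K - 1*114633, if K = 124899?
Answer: 10266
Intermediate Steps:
K - 1*114633 = 124899 - 1*114633 = 124899 - 114633 = 10266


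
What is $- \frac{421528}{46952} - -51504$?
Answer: $\frac{302224285}{5869} \approx 51495.0$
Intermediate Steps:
$- \frac{421528}{46952} - -51504 = \left(-421528\right) \frac{1}{46952} + 51504 = - \frac{52691}{5869} + 51504 = \frac{302224285}{5869}$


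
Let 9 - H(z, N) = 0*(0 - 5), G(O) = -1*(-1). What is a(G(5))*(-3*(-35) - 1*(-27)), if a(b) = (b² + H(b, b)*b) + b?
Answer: 1452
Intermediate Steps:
G(O) = 1
H(z, N) = 9 (H(z, N) = 9 - 0*(0 - 5) = 9 - 0*(-5) = 9 - 1*0 = 9 + 0 = 9)
a(b) = b² + 10*b (a(b) = (b² + 9*b) + b = b² + 10*b)
a(G(5))*(-3*(-35) - 1*(-27)) = (1*(10 + 1))*(-3*(-35) - 1*(-27)) = (1*11)*(105 + 27) = 11*132 = 1452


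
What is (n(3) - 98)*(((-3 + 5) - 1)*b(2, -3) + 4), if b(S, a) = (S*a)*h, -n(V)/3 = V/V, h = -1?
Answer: -1010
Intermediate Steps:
n(V) = -3 (n(V) = -3*V/V = -3*1 = -3)
b(S, a) = -S*a (b(S, a) = (S*a)*(-1) = -S*a)
(n(3) - 98)*(((-3 + 5) - 1)*b(2, -3) + 4) = (-3 - 98)*(((-3 + 5) - 1)*(-1*2*(-3)) + 4) = -101*((2 - 1)*6 + 4) = -101*(1*6 + 4) = -101*(6 + 4) = -101*10 = -1010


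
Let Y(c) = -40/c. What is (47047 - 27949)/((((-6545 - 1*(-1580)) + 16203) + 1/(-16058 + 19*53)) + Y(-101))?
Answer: 29031843798/17084058877 ≈ 1.6994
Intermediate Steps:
(47047 - 27949)/((((-6545 - 1*(-1580)) + 16203) + 1/(-16058 + 19*53)) + Y(-101)) = (47047 - 27949)/((((-6545 - 1*(-1580)) + 16203) + 1/(-16058 + 19*53)) - 40/(-101)) = 19098/((((-6545 + 1580) + 16203) + 1/(-16058 + 1007)) - 40*(-1/101)) = 19098/(((-4965 + 16203) + 1/(-15051)) + 40/101) = 19098/((11238 - 1/15051) + 40/101) = 19098/(169143137/15051 + 40/101) = 19098/(17084058877/1520151) = 19098*(1520151/17084058877) = 29031843798/17084058877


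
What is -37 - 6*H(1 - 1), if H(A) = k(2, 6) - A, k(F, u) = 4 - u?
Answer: -25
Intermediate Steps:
H(A) = -2 - A (H(A) = (4 - 1*6) - A = (4 - 6) - A = -2 - A)
-37 - 6*H(1 - 1) = -37 - 6*(-2 - (1 - 1)) = -37 - 6*(-2 - 1*0) = -37 - 6*(-2 + 0) = -37 - 6*(-2) = -37 + 12 = -25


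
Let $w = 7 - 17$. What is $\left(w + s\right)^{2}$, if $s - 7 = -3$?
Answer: $36$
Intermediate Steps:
$s = 4$ ($s = 7 - 3 = 4$)
$w = -10$ ($w = 7 - 17 = -10$)
$\left(w + s\right)^{2} = \left(-10 + 4\right)^{2} = \left(-6\right)^{2} = 36$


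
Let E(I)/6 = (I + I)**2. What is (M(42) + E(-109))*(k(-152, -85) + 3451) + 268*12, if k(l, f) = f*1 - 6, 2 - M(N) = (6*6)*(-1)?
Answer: 958214736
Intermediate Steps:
M(N) = 38 (M(N) = 2 - 6*6*(-1) = 2 - 36*(-1) = 2 - 1*(-36) = 2 + 36 = 38)
k(l, f) = -6 + f (k(l, f) = f - 6 = -6 + f)
E(I) = 24*I**2 (E(I) = 6*(I + I)**2 = 6*(2*I)**2 = 6*(4*I**2) = 24*I**2)
(M(42) + E(-109))*(k(-152, -85) + 3451) + 268*12 = (38 + 24*(-109)**2)*((-6 - 85) + 3451) + 268*12 = (38 + 24*11881)*(-91 + 3451) + 3216 = (38 + 285144)*3360 + 3216 = 285182*3360 + 3216 = 958211520 + 3216 = 958214736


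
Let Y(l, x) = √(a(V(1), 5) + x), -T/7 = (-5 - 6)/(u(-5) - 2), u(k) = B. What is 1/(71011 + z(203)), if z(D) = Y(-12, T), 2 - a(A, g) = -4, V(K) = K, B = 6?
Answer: 284044/20170248383 - 2*√101/20170248383 ≈ 1.4081e-5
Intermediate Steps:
u(k) = 6
a(A, g) = 6 (a(A, g) = 2 - 1*(-4) = 2 + 4 = 6)
T = 77/4 (T = -7*(-5 - 6)/(6 - 2) = -(-77)/4 = -7*(-11/4) = 77/4 ≈ 19.250)
Y(l, x) = √(6 + x)
z(D) = √101/2 (z(D) = √(6 + 77/4) = √(101/4) = √101/2)
1/(71011 + z(203)) = 1/(71011 + √101/2)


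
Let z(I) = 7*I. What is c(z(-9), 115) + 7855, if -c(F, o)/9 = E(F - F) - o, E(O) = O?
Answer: 8890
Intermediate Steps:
c(F, o) = 9*o (c(F, o) = -9*((F - F) - o) = -9*(0 - o) = -(-9)*o = 9*o)
c(z(-9), 115) + 7855 = 9*115 + 7855 = 1035 + 7855 = 8890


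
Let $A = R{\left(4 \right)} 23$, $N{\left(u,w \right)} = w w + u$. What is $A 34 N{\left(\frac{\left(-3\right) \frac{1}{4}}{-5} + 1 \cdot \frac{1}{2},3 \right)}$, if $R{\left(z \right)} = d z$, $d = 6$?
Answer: $\frac{905556}{5} \approx 1.8111 \cdot 10^{5}$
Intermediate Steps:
$R{\left(z \right)} = 6 z$
$N{\left(u,w \right)} = u + w^{2}$ ($N{\left(u,w \right)} = w^{2} + u = u + w^{2}$)
$A = 552$ ($A = 6 \cdot 4 \cdot 23 = 24 \cdot 23 = 552$)
$A 34 N{\left(\frac{\left(-3\right) \frac{1}{4}}{-5} + 1 \cdot \frac{1}{2},3 \right)} = 552 \cdot 34 \left(\left(\frac{\left(-3\right) \frac{1}{4}}{-5} + 1 \cdot \frac{1}{2}\right) + 3^{2}\right) = 18768 \left(\left(\left(-3\right) \frac{1}{4} \left(- \frac{1}{5}\right) + 1 \cdot \frac{1}{2}\right) + 9\right) = 18768 \left(\left(\left(- \frac{3}{4}\right) \left(- \frac{1}{5}\right) + \frac{1}{2}\right) + 9\right) = 18768 \left(\left(\frac{3}{20} + \frac{1}{2}\right) + 9\right) = 18768 \left(\frac{13}{20} + 9\right) = 18768 \cdot \frac{193}{20} = \frac{905556}{5}$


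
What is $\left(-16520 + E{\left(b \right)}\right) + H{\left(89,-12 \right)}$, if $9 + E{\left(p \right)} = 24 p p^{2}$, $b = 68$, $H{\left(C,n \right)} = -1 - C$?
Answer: $7529749$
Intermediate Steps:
$E{\left(p \right)} = -9 + 24 p^{3}$ ($E{\left(p \right)} = -9 + 24 p p^{2} = -9 + 24 p^{3}$)
$\left(-16520 + E{\left(b \right)}\right) + H{\left(89,-12 \right)} = \left(-16520 - \left(9 - 24 \cdot 68^{3}\right)\right) - 90 = \left(-16520 + \left(-9 + 24 \cdot 314432\right)\right) - 90 = \left(-16520 + \left(-9 + 7546368\right)\right) - 90 = \left(-16520 + 7546359\right) - 90 = 7529839 - 90 = 7529749$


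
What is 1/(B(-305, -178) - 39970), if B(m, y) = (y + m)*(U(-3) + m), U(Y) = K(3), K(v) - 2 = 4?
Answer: 1/104447 ≈ 9.5742e-6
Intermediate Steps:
K(v) = 6 (K(v) = 2 + 4 = 6)
U(Y) = 6
B(m, y) = (6 + m)*(m + y) (B(m, y) = (y + m)*(6 + m) = (m + y)*(6 + m) = (6 + m)*(m + y))
1/(B(-305, -178) - 39970) = 1/(((-305)² + 6*(-305) + 6*(-178) - 305*(-178)) - 39970) = 1/((93025 - 1830 - 1068 + 54290) - 39970) = 1/(144417 - 39970) = 1/104447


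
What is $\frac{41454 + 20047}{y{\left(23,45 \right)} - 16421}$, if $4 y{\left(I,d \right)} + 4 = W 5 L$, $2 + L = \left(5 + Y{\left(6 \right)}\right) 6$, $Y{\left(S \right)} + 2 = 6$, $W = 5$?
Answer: $- \frac{61501}{16097} \approx -3.8206$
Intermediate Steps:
$Y{\left(S \right)} = 4$ ($Y{\left(S \right)} = -2 + 6 = 4$)
$L = 52$ ($L = -2 + \left(5 + 4\right) 6 = -2 + 9 \cdot 6 = -2 + 54 = 52$)
$y{\left(I,d \right)} = 324$ ($y{\left(I,d \right)} = -1 + \frac{5 \cdot 5 \cdot 52}{4} = -1 + \frac{25 \cdot 52}{4} = -1 + \frac{1}{4} \cdot 1300 = -1 + 325 = 324$)
$\frac{41454 + 20047}{y{\left(23,45 \right)} - 16421} = \frac{41454 + 20047}{324 - 16421} = \frac{61501}{-16097} = 61501 \left(- \frac{1}{16097}\right) = - \frac{61501}{16097}$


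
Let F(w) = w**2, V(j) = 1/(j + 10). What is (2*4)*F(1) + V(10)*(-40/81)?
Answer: 646/81 ≈ 7.9753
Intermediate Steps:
V(j) = 1/(10 + j)
(2*4)*F(1) + V(10)*(-40/81) = (2*4)*1**2 + (-40/81)/(10 + 10) = 8*1 + (-40*1/81)/20 = 8 + (1/20)*(-40/81) = 8 - 2/81 = 646/81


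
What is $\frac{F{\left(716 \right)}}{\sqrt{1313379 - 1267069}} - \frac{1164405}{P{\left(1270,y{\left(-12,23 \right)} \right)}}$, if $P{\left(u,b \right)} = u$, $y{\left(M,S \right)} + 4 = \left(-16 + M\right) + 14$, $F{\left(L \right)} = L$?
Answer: $- \frac{232881}{254} + \frac{358 \sqrt{46310}}{23155} \approx -913.53$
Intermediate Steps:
$y{\left(M,S \right)} = -6 + M$ ($y{\left(M,S \right)} = -4 + \left(\left(-16 + M\right) + 14\right) = -4 + \left(-2 + M\right) = -6 + M$)
$\frac{F{\left(716 \right)}}{\sqrt{1313379 - 1267069}} - \frac{1164405}{P{\left(1270,y{\left(-12,23 \right)} \right)}} = \frac{716}{\sqrt{1313379 - 1267069}} - \frac{1164405}{1270} = \frac{716}{\sqrt{46310}} - \frac{232881}{254} = 716 \frac{\sqrt{46310}}{46310} - \frac{232881}{254} = \frac{358 \sqrt{46310}}{23155} - \frac{232881}{254} = - \frac{232881}{254} + \frac{358 \sqrt{46310}}{23155}$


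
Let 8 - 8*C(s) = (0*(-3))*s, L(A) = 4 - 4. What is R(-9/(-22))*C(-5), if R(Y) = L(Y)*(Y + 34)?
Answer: 0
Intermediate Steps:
L(A) = 0
C(s) = 1 (C(s) = 1 - 0*(-3)*s/8 = 1 - 0*s = 1 - 1/8*0 = 1 + 0 = 1)
R(Y) = 0 (R(Y) = 0*(Y + 34) = 0*(34 + Y) = 0)
R(-9/(-22))*C(-5) = 0*1 = 0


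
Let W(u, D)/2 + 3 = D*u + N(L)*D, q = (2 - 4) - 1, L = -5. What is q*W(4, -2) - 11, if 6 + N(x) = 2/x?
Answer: -109/5 ≈ -21.800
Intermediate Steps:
N(x) = -6 + 2/x
q = -3 (q = -2 - 1 = -3)
W(u, D) = -6 - 64*D/5 + 2*D*u (W(u, D) = -6 + 2*(D*u + (-6 + 2/(-5))*D) = -6 + 2*(D*u + (-6 + 2*(-⅕))*D) = -6 + 2*(D*u + (-6 - ⅖)*D) = -6 + 2*(D*u - 32*D/5) = -6 + 2*(-32*D/5 + D*u) = -6 + (-64*D/5 + 2*D*u) = -6 - 64*D/5 + 2*D*u)
q*W(4, -2) - 11 = -3*(-6 - 64/5*(-2) + 2*(-2)*4) - 11 = -3*(-6 + 128/5 - 16) - 11 = -3*18/5 - 11 = -54/5 - 11 = -109/5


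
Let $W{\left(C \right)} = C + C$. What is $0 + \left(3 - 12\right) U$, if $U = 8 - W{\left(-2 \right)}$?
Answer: $-108$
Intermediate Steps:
$W{\left(C \right)} = 2 C$
$U = 12$ ($U = 8 - 2 \left(-2\right) = 8 - -4 = 8 + 4 = 12$)
$0 + \left(3 - 12\right) U = 0 + \left(3 - 12\right) 12 = 0 - 108 = -108$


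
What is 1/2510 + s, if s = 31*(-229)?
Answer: -17818489/2510 ≈ -7099.0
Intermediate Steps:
s = -7099
1/2510 + s = 1/2510 - 7099 = -17818489/2510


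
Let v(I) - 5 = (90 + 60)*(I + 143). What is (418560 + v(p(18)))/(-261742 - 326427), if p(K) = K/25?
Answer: -440123/588169 ≈ -0.74829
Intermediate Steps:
p(K) = K/25 (p(K) = K*(1/25) = K/25)
v(I) = 21455 + 150*I (v(I) = 5 + (90 + 60)*(I + 143) = 5 + 150*(143 + I) = 5 + (21450 + 150*I) = 21455 + 150*I)
(418560 + v(p(18)))/(-261742 - 326427) = (418560 + (21455 + 150*((1/25)*18)))/(-261742 - 326427) = (418560 + (21455 + 150*(18/25)))/(-588169) = (418560 + (21455 + 108))*(-1/588169) = (418560 + 21563)*(-1/588169) = 440123*(-1/588169) = -440123/588169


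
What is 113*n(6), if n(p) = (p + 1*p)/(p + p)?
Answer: 113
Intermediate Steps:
n(p) = 1 (n(p) = (p + p)/((2*p)) = (2*p)*(1/(2*p)) = 1)
113*n(6) = 113*1 = 113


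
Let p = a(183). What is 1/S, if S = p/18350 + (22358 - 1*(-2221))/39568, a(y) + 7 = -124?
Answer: 363036400/222920621 ≈ 1.6285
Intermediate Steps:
a(y) = -131 (a(y) = -7 - 124 = -131)
p = -131
S = 222920621/363036400 (S = -131/18350 + (22358 - 1*(-2221))/39568 = -131*1/18350 + (22358 + 2221)*(1/39568) = -131/18350 + 24579*(1/39568) = -131/18350 + 24579/39568 = 222920621/363036400 ≈ 0.61405)
1/S = 1/(222920621/363036400) = 363036400/222920621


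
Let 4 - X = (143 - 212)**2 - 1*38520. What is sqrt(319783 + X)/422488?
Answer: sqrt(353546)/422488 ≈ 0.0014074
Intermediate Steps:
X = 33763 (X = 4 - ((143 - 212)**2 - 1*38520) = 4 - ((-69)**2 - 38520) = 4 - (4761 - 38520) = 4 - 1*(-33759) = 4 + 33759 = 33763)
sqrt(319783 + X)/422488 = sqrt(319783 + 33763)/422488 = sqrt(353546)*(1/422488) = sqrt(353546)/422488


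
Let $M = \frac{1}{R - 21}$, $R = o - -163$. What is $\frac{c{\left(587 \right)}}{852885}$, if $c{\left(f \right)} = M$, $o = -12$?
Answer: $\frac{1}{110875050} \approx 9.0192 \cdot 10^{-9}$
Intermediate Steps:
$R = 151$ ($R = -12 - -163 = -12 + 163 = 151$)
$M = \frac{1}{130}$ ($M = \frac{1}{151 - 21} = \frac{1}{130} \approx 0.0076923$)
$c{\left(f \right)} = \frac{1}{130}$
$\frac{c{\left(587 \right)}}{852885} = \frac{1}{130 \cdot 852885} = \frac{1}{130} \cdot \frac{1}{852885} = \frac{1}{110875050}$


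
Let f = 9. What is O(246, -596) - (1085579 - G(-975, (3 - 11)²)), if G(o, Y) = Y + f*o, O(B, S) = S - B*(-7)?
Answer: -1093164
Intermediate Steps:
O(B, S) = S + 7*B (O(B, S) = S - (-7)*B = S + 7*B)
G(o, Y) = Y + 9*o
O(246, -596) - (1085579 - G(-975, (3 - 11)²)) = (-596 + 7*246) - (1085579 - ((3 - 11)² + 9*(-975))) = (-596 + 1722) - (1085579 - ((-8)² - 8775)) = 1126 - (1085579 - (64 - 8775)) = 1126 - (1085579 - 1*(-8711)) = 1126 - (1085579 + 8711) = 1126 - 1*1094290 = 1126 - 1094290 = -1093164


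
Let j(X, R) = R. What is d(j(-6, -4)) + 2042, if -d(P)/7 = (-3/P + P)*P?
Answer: 1951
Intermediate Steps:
d(P) = -7*P*(P - 3/P) (d(P) = -7*(-3/P + P)*P = -7*(P - 3/P)*P = -7*P*(P - 3/P))
d(j(-6, -4)) + 2042 = (21 - 7*(-4)²) + 2042 = (21 - 7*16) + 2042 = (21 - 112) + 2042 = -91 + 2042 = 1951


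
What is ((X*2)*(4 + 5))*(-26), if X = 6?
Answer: -2808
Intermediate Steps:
((X*2)*(4 + 5))*(-26) = ((6*2)*(4 + 5))*(-26) = (12*9)*(-26) = 108*(-26) = -2808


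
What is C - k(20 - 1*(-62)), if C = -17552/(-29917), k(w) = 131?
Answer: -3901575/29917 ≈ -130.41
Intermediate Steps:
C = 17552/29917 (C = -17552*(-1/29917) = 17552/29917 ≈ 0.58669)
C - k(20 - 1*(-62)) = 17552/29917 - 1*131 = 17552/29917 - 131 = -3901575/29917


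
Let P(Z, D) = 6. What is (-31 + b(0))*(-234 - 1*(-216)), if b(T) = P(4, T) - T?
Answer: 450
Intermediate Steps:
b(T) = 6 - T
(-31 + b(0))*(-234 - 1*(-216)) = (-31 + (6 - 1*0))*(-234 - 1*(-216)) = (-31 + (6 + 0))*(-234 + 216) = (-31 + 6)*(-18) = -25*(-18) = 450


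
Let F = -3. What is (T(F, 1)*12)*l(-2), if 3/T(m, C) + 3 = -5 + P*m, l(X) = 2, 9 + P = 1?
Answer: 9/2 ≈ 4.5000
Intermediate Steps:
P = -8 (P = -9 + 1 = -8)
T(m, C) = 3/(-8 - 8*m) (T(m, C) = 3/(-3 + (-5 - 8*m)) = 3/(-8 - 8*m))
(T(F, 1)*12)*l(-2) = (-3/(8 + 8*(-3))*12)*2 = (-3/(8 - 24)*12)*2 = (-3/(-16)*12)*2 = (-3*(-1/16)*12)*2 = ((3/16)*12)*2 = (9/4)*2 = 9/2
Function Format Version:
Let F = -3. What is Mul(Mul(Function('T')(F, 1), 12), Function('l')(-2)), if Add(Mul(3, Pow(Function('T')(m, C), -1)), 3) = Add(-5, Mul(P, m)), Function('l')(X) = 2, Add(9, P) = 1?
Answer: Rational(9, 2) ≈ 4.5000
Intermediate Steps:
P = -8 (P = Add(-9, 1) = -8)
Function('T')(m, C) = Mul(3, Pow(Add(-8, Mul(-8, m)), -1)) (Function('T')(m, C) = Mul(3, Pow(Add(-3, Add(-5, Mul(-8, m))), -1)) = Mul(3, Pow(Add(-8, Mul(-8, m)), -1)))
Mul(Mul(Function('T')(F, 1), 12), Function('l')(-2)) = Mul(Mul(Mul(-3, Pow(Add(8, Mul(8, -3)), -1)), 12), 2) = Mul(Mul(Mul(-3, Pow(Add(8, -24), -1)), 12), 2) = Mul(Mul(Mul(-3, Pow(-16, -1)), 12), 2) = Mul(Mul(Mul(-3, Rational(-1, 16)), 12), 2) = Mul(Mul(Rational(3, 16), 12), 2) = Mul(Rational(9, 4), 2) = Rational(9, 2)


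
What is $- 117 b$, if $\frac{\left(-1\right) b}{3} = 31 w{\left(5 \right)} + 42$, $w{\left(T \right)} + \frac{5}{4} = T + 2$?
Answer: $\frac{309231}{4} \approx 77308.0$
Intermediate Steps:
$w{\left(T \right)} = \frac{3}{4} + T$ ($w{\left(T \right)} = - \frac{5}{4} + \left(T + 2\right) = - \frac{5}{4} + \left(2 + T\right) = \frac{3}{4} + T$)
$b = - \frac{2643}{4}$ ($b = - 3 \left(31 \left(\frac{3}{4} + 5\right) + 42\right) = - 3 \left(31 \cdot \frac{23}{4} + 42\right) = - 3 \left(\frac{713}{4} + 42\right) = \left(-3\right) \frac{881}{4} = - \frac{2643}{4} \approx -660.75$)
$- 117 b = \left(-117\right) \left(- \frac{2643}{4}\right) = \frac{309231}{4}$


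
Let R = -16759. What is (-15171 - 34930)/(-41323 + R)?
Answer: 50101/58082 ≈ 0.86259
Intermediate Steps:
(-15171 - 34930)/(-41323 + R) = (-15171 - 34930)/(-41323 - 16759) = -50101/(-58082) = -50101*(-1/58082) = 50101/58082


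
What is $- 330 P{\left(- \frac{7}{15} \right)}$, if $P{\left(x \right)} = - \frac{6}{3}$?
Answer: $660$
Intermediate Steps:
$P{\left(x \right)} = -2$ ($P{\left(x \right)} = \left(-6\right) \frac{1}{3} = -2$)
$- 330 P{\left(- \frac{7}{15} \right)} = \left(-330\right) \left(-2\right) = 660$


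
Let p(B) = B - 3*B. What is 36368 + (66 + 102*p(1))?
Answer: 36230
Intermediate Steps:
p(B) = -2*B
36368 + (66 + 102*p(1)) = 36368 + (66 + 102*(-2*1)) = 36368 + (66 + 102*(-2)) = 36368 + (66 - 204) = 36368 - 138 = 36230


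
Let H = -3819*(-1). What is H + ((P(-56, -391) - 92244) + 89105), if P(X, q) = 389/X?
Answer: 37691/56 ≈ 673.05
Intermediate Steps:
H = 3819
H + ((P(-56, -391) - 92244) + 89105) = 3819 + ((389/(-56) - 92244) + 89105) = 3819 + ((389*(-1/56) - 92244) + 89105) = 3819 + ((-389/56 - 92244) + 89105) = 3819 + (-5166053/56 + 89105) = 3819 - 176173/56 = 37691/56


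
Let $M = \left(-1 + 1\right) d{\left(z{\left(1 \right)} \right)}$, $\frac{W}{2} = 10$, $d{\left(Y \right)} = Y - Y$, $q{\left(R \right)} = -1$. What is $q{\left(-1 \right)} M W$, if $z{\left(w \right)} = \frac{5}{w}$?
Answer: $0$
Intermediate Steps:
$d{\left(Y \right)} = 0$
$W = 20$ ($W = 2 \cdot 10 = 20$)
$M = 0$ ($M = \left(-1 + 1\right) 0 = 0 \cdot 0 = 0$)
$q{\left(-1 \right)} M W = \left(-1\right) 0 \cdot 20 = 0 \cdot 20 = 0$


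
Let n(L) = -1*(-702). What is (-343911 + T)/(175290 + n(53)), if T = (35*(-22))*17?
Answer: -357001/175992 ≈ -2.0285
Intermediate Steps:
n(L) = 702
T = -13090 (T = -770*17 = -13090)
(-343911 + T)/(175290 + n(53)) = (-343911 - 13090)/(175290 + 702) = -357001/175992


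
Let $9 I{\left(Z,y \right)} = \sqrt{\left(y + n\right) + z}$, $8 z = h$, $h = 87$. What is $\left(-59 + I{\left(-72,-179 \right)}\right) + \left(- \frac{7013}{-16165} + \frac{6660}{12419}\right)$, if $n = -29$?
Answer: $- \frac{11649681618}{200753135} + \frac{i \sqrt{3154}}{36} \approx -58.03 + 1.56 i$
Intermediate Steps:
$z = \frac{87}{8}$ ($z = \frac{1}{8} \cdot 87 = \frac{87}{8} \approx 10.875$)
$I{\left(Z,y \right)} = \frac{\sqrt{- \frac{145}{8} + y}}{9}$ ($I{\left(Z,y \right)} = \frac{\sqrt{\left(y - 29\right) + \frac{87}{8}}}{9} = \frac{\sqrt{\left(-29 + y\right) + \frac{87}{8}}}{9} = \frac{\sqrt{- \frac{145}{8} + y}}{9}$)
$\left(-59 + I{\left(-72,-179 \right)}\right) + \left(- \frac{7013}{-16165} + \frac{6660}{12419}\right) = \left(-59 + \frac{\sqrt{-290 + 16 \left(-179\right)}}{36}\right) + \left(- \frac{7013}{-16165} + \frac{6660}{12419}\right) = \left(-59 + \frac{\sqrt{-290 - 2864}}{36}\right) + \left(\left(-7013\right) \left(- \frac{1}{16165}\right) + 6660 \cdot \frac{1}{12419}\right) = \left(-59 + \frac{\sqrt{-3154}}{36}\right) + \left(\frac{7013}{16165} + \frac{6660}{12419}\right) = \left(-59 + \frac{i \sqrt{3154}}{36}\right) + \frac{194753347}{200753135} = - \frac{11649681618}{200753135} + \frac{i \sqrt{3154}}{36}$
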